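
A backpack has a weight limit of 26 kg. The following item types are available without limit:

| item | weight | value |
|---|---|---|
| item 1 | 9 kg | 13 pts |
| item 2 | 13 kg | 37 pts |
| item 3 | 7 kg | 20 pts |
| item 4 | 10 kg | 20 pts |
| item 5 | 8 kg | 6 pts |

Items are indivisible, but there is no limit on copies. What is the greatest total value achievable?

Best value-per-unit is item 3 at 20/7; filling with it alone gives 3×20 = 60.
Optimal mix: 2×item 2 → weight 26, value 74.

74 pts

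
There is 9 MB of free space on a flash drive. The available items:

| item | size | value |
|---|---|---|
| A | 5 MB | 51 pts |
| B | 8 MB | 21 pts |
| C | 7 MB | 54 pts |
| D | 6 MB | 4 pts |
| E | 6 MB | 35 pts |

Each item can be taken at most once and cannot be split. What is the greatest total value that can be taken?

This is a 0/1 knapsack; check combinations near the capacity.
- C: size 7, value 54
- A: size 5, value 51
- E: size 6, value 35
Best: 54 pts.

54 pts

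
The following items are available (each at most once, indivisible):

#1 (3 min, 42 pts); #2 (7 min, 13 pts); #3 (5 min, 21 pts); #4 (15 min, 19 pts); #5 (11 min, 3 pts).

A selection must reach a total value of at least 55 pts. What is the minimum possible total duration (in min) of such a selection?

Subsets with value ≥ 55, sorted by total duration:
- #1+#3: duration 8, value 63
- #1+#2: duration 10, value 55
- #1+#2+#3: duration 15, value 76
Minimum duration: 8 min.

8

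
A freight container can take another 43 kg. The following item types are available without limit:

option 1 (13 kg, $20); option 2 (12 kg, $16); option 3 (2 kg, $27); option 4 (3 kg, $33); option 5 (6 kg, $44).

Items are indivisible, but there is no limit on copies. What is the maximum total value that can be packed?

$573

Best value-per-unit is option 3 at 27/2; filling with it alone gives 21×27 = 567.
Optimal mix: 20×option 3 + 1×option 4 → weight 43, value 573.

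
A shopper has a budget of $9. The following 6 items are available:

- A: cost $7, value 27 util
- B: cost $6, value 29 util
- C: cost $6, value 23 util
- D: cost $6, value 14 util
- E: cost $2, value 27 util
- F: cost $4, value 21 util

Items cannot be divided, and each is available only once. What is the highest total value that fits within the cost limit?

Check high-value combinations within $9:
- B+E: cost 6+2=8, value 29+27=56
- A+E: cost 7+2=9, value 27+27=54
- C+E: cost 6+2=8, value 23+27=50
- E+F: cost 2+4=6, value 27+21=48
- D+E: cost 6+2=8, value 14+27=41
Best: 56 util.

56 util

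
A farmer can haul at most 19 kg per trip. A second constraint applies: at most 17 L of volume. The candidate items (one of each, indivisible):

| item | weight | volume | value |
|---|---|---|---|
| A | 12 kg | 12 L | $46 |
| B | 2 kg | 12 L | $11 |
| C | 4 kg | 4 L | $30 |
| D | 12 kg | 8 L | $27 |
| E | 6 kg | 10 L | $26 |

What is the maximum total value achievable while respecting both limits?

Feasible sets respecting both limits:
- A+C: weight 16, volume 16, value 76
- C+D: weight 16, volume 12, value 57
- C+E: weight 10, volume 14, value 56
- A: weight 12, volume 12, value 46
Best: $76.

$76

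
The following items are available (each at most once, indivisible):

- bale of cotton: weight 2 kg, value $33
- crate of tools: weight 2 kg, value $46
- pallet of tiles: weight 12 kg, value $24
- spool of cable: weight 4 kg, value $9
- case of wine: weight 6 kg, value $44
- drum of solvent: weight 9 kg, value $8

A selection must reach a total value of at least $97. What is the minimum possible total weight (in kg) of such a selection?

10

Subsets with value ≥ 97, sorted by total weight:
- bale of cotton+crate of tools+case of wine: weight 10, value 123
- crate of tools+spool of cable+case of wine: weight 12, value 99
Minimum weight: 10 kg.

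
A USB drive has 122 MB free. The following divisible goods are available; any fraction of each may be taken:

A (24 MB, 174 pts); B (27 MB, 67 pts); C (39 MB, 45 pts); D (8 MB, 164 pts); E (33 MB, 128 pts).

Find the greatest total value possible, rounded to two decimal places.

567.62

Take in order of value per unit:
- D (164/8 per unit): all 8 → value 164, running total 164.00
- A (174/24 per unit): all 24 → value 174, running total 338.00
- E (128/33 per unit): all 33 → value 128, running total 466.00
- B (67/27 per unit): all 27 → value 67, running total 533.00
- C (45/39 per unit): 30 of 39 → value 30×45/39 = 34.6154, running total 567.62
Total 567.62.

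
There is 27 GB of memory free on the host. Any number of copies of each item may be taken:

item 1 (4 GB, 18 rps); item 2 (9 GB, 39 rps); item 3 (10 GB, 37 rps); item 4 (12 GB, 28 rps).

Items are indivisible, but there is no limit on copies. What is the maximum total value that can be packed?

Best value-per-unit is item 1 at 18/4; filling with it alone gives 6×18 = 108.
Optimal mix: 3×item 2 → memory 27, value 117.

117 rps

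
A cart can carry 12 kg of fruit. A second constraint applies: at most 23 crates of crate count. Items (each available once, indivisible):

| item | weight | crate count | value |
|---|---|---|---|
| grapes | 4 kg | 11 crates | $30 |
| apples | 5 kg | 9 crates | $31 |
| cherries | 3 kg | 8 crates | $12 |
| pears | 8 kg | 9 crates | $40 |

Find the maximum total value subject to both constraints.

$70

Feasible sets respecting both limits:
- grapes+pears: weight 12, crate count 20, value 70
- grapes+apples: weight 9, crate count 20, value 61
- cherries+pears: weight 11, crate count 17, value 52
Best: $70.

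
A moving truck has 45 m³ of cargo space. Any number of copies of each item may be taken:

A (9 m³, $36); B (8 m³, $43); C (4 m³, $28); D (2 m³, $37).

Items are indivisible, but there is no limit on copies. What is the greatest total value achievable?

Best value-per-unit is D at 37/2, and filling with it alone uses volume 22×2=44. No mix of the others beats 22×37 = 814.

$814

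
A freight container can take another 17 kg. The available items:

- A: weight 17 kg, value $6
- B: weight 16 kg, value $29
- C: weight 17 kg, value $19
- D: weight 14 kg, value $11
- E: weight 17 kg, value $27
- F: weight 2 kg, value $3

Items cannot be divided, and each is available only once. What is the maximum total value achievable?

$29

Check high-value combinations within 17 kg:
- B: weight 16, value 29
- E: weight 17, value 27
- C: weight 17, value 19
- D+F: weight 14+2=16, value 11+3=14
Best: $29.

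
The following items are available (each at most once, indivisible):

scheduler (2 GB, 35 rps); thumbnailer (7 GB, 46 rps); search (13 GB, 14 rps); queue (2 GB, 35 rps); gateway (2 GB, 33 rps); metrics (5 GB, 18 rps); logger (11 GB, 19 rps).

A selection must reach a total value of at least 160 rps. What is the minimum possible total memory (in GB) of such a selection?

Subsets with value ≥ 160, sorted by total memory:
- scheduler+thumbnailer+queue+gateway+metrics: memory 18, value 167
- scheduler+thumbnailer+queue+gateway+logger: memory 24, value 168
- scheduler+thumbnailer+search+queue+gateway: memory 26, value 163
- scheduler+thumbnailer+queue+gateway+metrics+logger: memory 29, value 186
Minimum memory: 18 GB.

18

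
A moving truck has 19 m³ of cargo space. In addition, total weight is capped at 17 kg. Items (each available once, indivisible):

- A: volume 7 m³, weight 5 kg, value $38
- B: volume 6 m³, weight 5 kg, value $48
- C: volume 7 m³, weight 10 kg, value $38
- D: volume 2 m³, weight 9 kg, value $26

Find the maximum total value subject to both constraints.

Feasible sets respecting both limits:
- A+B: volume 13, weight 10, value 86
- B+C: volume 13, weight 15, value 86
- A+C: volume 14, weight 15, value 76
Best: $86.

$86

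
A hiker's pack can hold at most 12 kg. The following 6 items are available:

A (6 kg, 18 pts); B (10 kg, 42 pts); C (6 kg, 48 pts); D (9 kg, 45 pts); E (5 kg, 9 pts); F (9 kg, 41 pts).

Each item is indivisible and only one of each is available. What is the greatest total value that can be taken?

66 pts

Check high-value combinations within 12 kg:
- A+C: weight 6+6=12, value 18+48=66
- C+E: weight 6+5=11, value 48+9=57
- C: weight 6, value 48
Best: 66 pts.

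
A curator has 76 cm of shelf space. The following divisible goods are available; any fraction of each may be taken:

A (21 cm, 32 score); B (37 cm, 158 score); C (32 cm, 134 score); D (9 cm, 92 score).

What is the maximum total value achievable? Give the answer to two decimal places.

Take in order of value per unit:
- D (92/9 per unit): all 9 → value 92, running total 92.00
- B (158/37 per unit): all 37 → value 158, running total 250.00
- C (134/32 per unit): 30 of 32 → value 30×134/32 = 125.6250, running total 375.63
Total 375.63.

375.63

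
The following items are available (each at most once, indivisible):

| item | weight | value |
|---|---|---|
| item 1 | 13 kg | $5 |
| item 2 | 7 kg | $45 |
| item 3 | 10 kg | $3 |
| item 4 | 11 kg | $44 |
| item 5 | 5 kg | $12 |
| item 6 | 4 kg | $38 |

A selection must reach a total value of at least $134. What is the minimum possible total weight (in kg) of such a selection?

27

Subsets with value ≥ 134, sorted by total weight:
- item 2+item 4+item 5+item 6: weight 27, value 139
- item 2+item 3+item 4+item 5+item 6: weight 37, value 142
- item 1+item 2+item 4+item 5+item 6: weight 40, value 144
- item 1+item 2+item 3+item 4+item 6: weight 45, value 135
Minimum weight: 27 kg.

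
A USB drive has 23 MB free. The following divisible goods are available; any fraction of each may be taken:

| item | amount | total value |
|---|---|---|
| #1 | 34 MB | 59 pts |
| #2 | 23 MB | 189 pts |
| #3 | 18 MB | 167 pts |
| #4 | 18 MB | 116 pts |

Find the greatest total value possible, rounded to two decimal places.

208.09

Take in order of value per unit:
- #3 (167/18 per unit): all 18 → value 167, running total 167.00
- #2 (189/23 per unit): 5 of 23 → value 5×189/23 = 41.0870, running total 208.09
Total 208.09.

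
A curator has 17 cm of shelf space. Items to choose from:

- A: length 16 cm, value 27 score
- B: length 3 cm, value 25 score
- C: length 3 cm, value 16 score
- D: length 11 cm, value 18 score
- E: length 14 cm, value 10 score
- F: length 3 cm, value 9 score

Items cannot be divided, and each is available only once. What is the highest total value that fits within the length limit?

59 score

Check high-value combinations within 17 cm:
- B+C+D: length 3+3+11=17, value 25+16+18=59
- B+D+F: length 3+11+3=17, value 25+18+9=52
- B+C+F: length 3+3+3=9, value 25+16+9=50
Best: 59 score.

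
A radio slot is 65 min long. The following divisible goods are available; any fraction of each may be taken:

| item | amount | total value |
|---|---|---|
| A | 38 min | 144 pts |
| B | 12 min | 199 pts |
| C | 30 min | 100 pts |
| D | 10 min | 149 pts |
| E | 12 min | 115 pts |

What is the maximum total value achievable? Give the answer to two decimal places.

580.47

Take in order of value per unit:
- B (199/12 per unit): all 12 → value 199, running total 199.00
- D (149/10 per unit): all 10 → value 149, running total 348.00
- E (115/12 per unit): all 12 → value 115, running total 463.00
- A (144/38 per unit): 31 of 38 → value 31×144/38 = 117.4737, running total 580.47
Total 580.47.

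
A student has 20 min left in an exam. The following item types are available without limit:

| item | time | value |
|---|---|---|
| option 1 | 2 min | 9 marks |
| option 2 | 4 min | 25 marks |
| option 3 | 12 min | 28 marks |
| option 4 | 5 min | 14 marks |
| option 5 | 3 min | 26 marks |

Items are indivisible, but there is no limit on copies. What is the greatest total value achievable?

165 marks

Best value-per-unit is option 5 at 26/3; filling with it alone gives 6×26 = 156.
Optimal mix: 1×option 1 + 6×option 5 → time 20, value 165.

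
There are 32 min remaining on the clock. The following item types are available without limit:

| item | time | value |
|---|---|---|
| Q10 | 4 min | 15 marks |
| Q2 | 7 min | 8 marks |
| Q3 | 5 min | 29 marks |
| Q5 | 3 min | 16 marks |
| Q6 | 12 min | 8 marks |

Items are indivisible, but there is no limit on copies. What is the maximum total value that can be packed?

Best value-per-unit is Q3 at 29/5; filling with it alone gives 6×29 = 174.
Optimal mix: 4×Q3 + 4×Q5 → time 32, value 180.

180 marks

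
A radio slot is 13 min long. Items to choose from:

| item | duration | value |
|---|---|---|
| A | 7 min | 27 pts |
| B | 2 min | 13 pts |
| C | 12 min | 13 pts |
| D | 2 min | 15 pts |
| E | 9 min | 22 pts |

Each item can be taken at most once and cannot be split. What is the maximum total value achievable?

This is a 0/1 knapsack; check combinations near the capacity.
- A+B+D: duration 7+2+2=11, value 27+13+15=55
- B+D+E: duration 2+2+9=13, value 13+15+22=50
- A+D: duration 7+2=9, value 27+15=42
Best: 55 pts.

55 pts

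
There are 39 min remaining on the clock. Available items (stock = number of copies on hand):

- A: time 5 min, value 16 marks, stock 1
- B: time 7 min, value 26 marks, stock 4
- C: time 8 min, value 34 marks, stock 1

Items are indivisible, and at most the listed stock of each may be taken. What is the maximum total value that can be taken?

138 marks

Top feasible selections:
- 4×B + 1×C: time 36, value 138
- 1×A + 3×B + 1×C: time 34, value 128
- 1×A + 4×B: time 33, value 120
- 3×B + 1×C: time 29, value 112
Best: 138 marks.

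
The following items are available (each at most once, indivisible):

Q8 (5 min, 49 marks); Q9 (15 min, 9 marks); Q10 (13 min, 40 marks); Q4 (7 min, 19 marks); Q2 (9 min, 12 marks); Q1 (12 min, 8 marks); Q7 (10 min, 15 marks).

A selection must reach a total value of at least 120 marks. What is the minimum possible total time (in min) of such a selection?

34

Subsets with value ≥ 120, sorted by total time:
- Q8+Q10+Q4+Q2: time 34, value 120
- Q8+Q10+Q4+Q7: time 35, value 123
- Q8+Q10+Q4+Q2+Q7: time 44, value 135
- Q8+Q10+Q4+Q2+Q1: time 46, value 128
Minimum time: 34 min.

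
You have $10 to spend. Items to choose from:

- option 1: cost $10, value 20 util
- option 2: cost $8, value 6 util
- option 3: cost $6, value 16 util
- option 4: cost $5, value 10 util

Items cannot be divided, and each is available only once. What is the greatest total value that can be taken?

Check high-value combinations within $10:
- option 1: cost 10, value 20
- option 3: cost 6, value 16
- option 4: cost 5, value 10
- option 2: cost 8, value 6
Best: 20 util.

20 util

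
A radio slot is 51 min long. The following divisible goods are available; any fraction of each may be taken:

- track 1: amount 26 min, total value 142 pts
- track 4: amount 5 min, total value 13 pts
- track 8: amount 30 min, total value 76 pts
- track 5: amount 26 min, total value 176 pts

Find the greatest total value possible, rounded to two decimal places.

312.54

Take in order of value per unit:
- track 5 (176/26 per unit): all 26 → value 176, running total 176.00
- track 1 (142/26 per unit): 25 of 26 → value 25×142/26 = 136.5385, running total 312.54
Total 312.54.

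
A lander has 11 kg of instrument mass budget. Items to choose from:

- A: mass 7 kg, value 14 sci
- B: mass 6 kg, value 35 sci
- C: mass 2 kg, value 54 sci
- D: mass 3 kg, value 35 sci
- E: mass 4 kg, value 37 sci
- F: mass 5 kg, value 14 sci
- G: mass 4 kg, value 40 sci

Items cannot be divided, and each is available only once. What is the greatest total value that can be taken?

131 sci

Check high-value combinations within 11 kg:
- C+E+G: mass 2+4+4=10, value 54+37+40=131
- C+D+G: mass 2+3+4=9, value 54+35+40=129
- C+D+E: mass 2+3+4=9, value 54+35+37=126
Best: 131 sci.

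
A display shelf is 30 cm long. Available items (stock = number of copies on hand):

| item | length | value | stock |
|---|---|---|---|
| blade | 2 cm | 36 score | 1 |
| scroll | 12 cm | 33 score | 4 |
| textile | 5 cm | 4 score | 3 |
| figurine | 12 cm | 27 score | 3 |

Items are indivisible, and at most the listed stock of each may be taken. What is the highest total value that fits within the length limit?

102 score

Best selections within length 30 and stock limits:
- 1×blade + 2×scroll: length 26, value 102
- 1×blade + 1×scroll + 1×figurine: length 26, value 96
- 1×blade + 2×figurine: length 26, value 90
Best: 102 score.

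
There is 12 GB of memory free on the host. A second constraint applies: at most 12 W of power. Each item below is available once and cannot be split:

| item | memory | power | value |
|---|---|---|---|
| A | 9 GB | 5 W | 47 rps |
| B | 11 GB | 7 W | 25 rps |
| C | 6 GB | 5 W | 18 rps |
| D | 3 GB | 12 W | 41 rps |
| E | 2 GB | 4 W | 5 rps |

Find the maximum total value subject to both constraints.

52 rps

Feasible sets respecting both limits:
- A+E: memory 11, power 9, value 52
- A: memory 9, power 5, value 47
- D: memory 3, power 12, value 41
Best: 52 rps.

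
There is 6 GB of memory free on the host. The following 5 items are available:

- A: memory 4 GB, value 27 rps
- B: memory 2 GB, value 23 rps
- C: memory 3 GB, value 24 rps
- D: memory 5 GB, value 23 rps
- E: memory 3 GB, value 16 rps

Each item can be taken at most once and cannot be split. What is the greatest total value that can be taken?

50 rps

Check high-value combinations within 6 GB:
- A+B: memory 4+2=6, value 27+23=50
- B+C: memory 2+3=5, value 23+24=47
- C+E: memory 3+3=6, value 24+16=40
- B+E: memory 2+3=5, value 23+16=39
Best: 50 rps.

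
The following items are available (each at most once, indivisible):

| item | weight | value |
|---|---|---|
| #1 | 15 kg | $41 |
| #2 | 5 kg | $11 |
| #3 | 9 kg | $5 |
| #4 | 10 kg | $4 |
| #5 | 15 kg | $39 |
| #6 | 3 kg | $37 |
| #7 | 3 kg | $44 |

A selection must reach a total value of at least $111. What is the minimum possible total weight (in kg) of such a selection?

Subsets with value ≥ 111, sorted by total weight:
- #1+#6+#7: weight 21, value 122
- #5+#6+#7: weight 21, value 120
- #1+#2+#6+#7: weight 26, value 133
Minimum weight: 21 kg.

21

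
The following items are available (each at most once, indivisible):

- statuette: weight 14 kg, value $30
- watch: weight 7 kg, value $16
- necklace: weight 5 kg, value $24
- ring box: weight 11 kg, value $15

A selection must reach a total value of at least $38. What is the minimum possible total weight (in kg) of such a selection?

12

Subsets with value ≥ 38, sorted by total weight:
- watch+necklace: weight 12, value 40
- necklace+ring box: weight 16, value 39
- statuette+necklace: weight 19, value 54
- statuette+watch: weight 21, value 46
Minimum weight: 12 kg.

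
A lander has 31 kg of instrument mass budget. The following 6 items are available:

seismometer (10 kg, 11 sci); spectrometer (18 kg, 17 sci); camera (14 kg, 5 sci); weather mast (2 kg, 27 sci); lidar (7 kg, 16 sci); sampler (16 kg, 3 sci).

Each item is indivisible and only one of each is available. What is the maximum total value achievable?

60 sci

This is a 0/1 knapsack; check combinations near the capacity.
- spectrometer+weather mast+lidar: mass 18+2+7=27, value 17+27+16=60
- seismometer+spectrometer+weather mast: mass 10+18+2=30, value 11+17+27=55
- seismometer+weather mast+lidar: mass 10+2+7=19, value 11+27+16=54
- camera+weather mast+lidar: mass 14+2+7=23, value 5+27+16=48
- weather mast+lidar+sampler: mass 2+7+16=25, value 27+16+3=46
Best: 60 sci.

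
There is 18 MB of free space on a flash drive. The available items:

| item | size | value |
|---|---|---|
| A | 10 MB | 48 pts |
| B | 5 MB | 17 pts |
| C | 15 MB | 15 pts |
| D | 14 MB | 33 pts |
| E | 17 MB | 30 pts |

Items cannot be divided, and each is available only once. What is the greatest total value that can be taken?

Check high-value combinations within 18 MB:
- A+B: size 10+5=15, value 48+17=65
- A: size 10, value 48
- D: size 14, value 33
- E: size 17, value 30
Best: 65 pts.

65 pts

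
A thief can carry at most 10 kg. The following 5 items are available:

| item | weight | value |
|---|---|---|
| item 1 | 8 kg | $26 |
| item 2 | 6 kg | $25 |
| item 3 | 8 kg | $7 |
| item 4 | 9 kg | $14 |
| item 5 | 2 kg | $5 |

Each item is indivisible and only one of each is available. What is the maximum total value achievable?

This is a 0/1 knapsack; check combinations near the capacity.
- item 1+item 5: weight 8+2=10, value 26+5=31
- item 2+item 5: weight 6+2=8, value 25+5=30
- item 1: weight 8, value 26
- item 2: weight 6, value 25
Best: $31.

$31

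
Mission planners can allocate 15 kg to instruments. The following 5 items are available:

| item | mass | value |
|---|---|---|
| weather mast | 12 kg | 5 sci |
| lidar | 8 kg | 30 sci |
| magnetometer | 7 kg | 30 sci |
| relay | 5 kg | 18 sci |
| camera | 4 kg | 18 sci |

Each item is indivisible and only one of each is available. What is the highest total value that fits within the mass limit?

Check high-value combinations within 15 kg:
- lidar+magnetometer: mass 8+7=15, value 30+30=60
- magnetometer+camera: mass 7+4=11, value 30+18=48
- magnetometer+relay: mass 7+5=12, value 30+18=48
Best: 60 sci.

60 sci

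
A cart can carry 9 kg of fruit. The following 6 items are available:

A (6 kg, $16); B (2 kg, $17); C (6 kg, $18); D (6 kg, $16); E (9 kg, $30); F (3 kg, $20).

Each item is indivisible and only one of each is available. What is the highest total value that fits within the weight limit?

$38

Check high-value combinations within 9 kg:
- C+F: weight 6+3=9, value 18+20=38
- B+F: weight 2+3=5, value 17+20=37
- A+F: weight 6+3=9, value 16+20=36
- D+F: weight 6+3=9, value 16+20=36
- B+C: weight 2+6=8, value 17+18=35
Best: $38.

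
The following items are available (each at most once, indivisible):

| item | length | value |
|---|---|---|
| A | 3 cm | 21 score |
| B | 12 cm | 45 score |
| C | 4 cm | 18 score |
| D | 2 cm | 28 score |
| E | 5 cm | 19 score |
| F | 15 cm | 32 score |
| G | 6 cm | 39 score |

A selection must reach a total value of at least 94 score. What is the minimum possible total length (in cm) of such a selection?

15

Subsets with value ≥ 94, sorted by total length:
- A+C+D+G: length 15, value 106
- A+D+E+G: length 16, value 107
- C+D+E+G: length 17, value 104
- A+B+D: length 17, value 94
Minimum length: 15 cm.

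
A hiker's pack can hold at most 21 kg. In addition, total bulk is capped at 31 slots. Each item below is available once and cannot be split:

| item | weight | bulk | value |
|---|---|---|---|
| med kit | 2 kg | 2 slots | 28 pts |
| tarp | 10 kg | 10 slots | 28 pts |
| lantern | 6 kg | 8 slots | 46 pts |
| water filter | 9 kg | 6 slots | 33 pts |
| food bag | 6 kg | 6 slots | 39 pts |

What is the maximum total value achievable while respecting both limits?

Feasible sets respecting both limits:
- lantern+water filter+food bag: weight 21, bulk 20, value 118
- med kit+lantern+food bag: weight 14, bulk 16, value 113
- med kit+lantern+water filter: weight 17, bulk 16, value 107
- med kit+tarp+lantern: weight 18, bulk 20, value 102
Best: 118 pts.

118 pts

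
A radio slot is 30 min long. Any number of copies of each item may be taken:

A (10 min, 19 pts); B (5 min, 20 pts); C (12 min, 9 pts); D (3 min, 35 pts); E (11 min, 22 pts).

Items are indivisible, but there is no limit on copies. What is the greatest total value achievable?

Best value-per-unit is D at 35/3, and filling with it alone uses duration 10×3=30. No mix of the others beats 10×35 = 350.

350 pts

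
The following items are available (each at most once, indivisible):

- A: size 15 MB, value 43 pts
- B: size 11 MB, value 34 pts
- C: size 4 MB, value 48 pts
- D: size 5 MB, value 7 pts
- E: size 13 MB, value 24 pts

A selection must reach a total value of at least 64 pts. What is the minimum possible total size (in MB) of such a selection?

15

Subsets with value ≥ 64, sorted by total size:
- B+C: size 15, value 82
- C+E: size 17, value 72
- A+C: size 19, value 91
Minimum size: 15 MB.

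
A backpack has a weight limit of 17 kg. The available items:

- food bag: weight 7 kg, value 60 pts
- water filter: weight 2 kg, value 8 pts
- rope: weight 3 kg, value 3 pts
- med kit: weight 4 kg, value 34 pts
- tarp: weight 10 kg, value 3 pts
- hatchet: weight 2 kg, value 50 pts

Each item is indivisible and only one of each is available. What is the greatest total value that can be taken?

This is a 0/1 knapsack; check combinations near the capacity.
- food bag+water filter+med kit+hatchet: weight 7+2+4+2=15, value 60+8+34+50=152
- food bag+rope+med kit+hatchet: weight 7+3+4+2=16, value 60+3+34+50=147
- food bag+med kit+hatchet: weight 7+4+2=13, value 60+34+50=144
- food bag+water filter+rope+hatchet: weight 7+2+3+2=14, value 60+8+3+50=121
Best: 152 pts.

152 pts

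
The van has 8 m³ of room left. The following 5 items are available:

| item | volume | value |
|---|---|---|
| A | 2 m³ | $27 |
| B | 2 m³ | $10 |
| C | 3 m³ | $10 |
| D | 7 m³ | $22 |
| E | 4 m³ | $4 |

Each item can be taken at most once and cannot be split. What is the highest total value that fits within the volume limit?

$47

Check high-value combinations within 8 m³:
- A+B+C: volume 2+2+3=7, value 27+10+10=47
- A+B+E: volume 2+2+4=8, value 27+10+4=41
- A+B: volume 2+2=4, value 27+10=37
Best: $47.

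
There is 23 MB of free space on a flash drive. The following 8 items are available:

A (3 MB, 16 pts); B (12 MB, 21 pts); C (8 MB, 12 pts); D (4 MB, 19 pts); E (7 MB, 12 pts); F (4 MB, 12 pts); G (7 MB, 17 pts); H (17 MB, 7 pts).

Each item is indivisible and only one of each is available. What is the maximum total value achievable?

68 pts

Check high-value combinations within 23 MB:
- A+B+D+F: size 3+12+4+4=23, value 16+21+19+12=68
- A+D+F+G: size 3+4+4+7=18, value 16+19+12+17=64
- A+D+E+G: size 3+4+7+7=21, value 16+19+12+17=64
Best: 68 pts.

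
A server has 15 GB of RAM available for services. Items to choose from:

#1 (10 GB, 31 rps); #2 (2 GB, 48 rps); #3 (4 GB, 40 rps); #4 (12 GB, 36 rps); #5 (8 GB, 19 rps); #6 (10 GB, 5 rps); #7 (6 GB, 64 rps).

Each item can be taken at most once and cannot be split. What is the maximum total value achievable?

152 rps

Check high-value combinations within 15 GB:
- #2+#3+#7: memory 2+4+6=12, value 48+40+64=152
- #2+#7: memory 2+6=8, value 48+64=112
- #2+#3+#5: memory 2+4+8=14, value 48+40+19=107
- #3+#7: memory 4+6=10, value 40+64=104
- #2+#3: memory 2+4=6, value 48+40=88
Best: 152 rps.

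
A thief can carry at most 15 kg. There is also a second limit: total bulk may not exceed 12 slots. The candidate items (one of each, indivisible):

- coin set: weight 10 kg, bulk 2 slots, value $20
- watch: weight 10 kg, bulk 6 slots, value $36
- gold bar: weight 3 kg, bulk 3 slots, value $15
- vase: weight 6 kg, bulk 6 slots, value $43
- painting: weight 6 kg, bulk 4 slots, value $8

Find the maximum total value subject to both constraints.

$58

Feasible sets respecting both limits:
- gold bar+vase: weight 9, bulk 9, value 58
- watch+gold bar: weight 13, bulk 9, value 51
- vase+painting: weight 12, bulk 10, value 51
- vase: weight 6, bulk 6, value 43
Best: $58.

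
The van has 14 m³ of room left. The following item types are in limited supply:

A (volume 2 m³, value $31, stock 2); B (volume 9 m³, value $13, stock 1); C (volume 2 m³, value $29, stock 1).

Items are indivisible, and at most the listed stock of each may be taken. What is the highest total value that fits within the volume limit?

$91

Best selections within volume 14 and stock limits:
- 2×A + 1×C: volume 6, value 91
- 2×A + 1×B: volume 13, value 75
- 1×A + 1×B + 1×C: volume 13, value 73
- 2×A: volume 4, value 62
Best: $91.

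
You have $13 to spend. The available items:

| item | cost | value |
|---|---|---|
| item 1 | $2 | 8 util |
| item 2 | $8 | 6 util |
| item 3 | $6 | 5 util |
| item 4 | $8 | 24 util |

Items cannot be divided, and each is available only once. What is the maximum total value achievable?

32 util

Check high-value combinations within $13:
- item 1+item 4: cost 2+8=10, value 8+24=32
- item 4: cost 8, value 24
- item 1+item 2: cost 2+8=10, value 8+6=14
Best: 32 util.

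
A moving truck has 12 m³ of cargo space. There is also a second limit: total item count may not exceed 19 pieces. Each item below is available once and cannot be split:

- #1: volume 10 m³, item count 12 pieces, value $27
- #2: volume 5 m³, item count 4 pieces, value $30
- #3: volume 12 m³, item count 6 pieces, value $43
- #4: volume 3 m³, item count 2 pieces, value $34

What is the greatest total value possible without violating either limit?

Feasible sets respecting both limits:
- #2+#4: volume 8, item count 6, value 64
- #3: volume 12, item count 6, value 43
- #4: volume 3, item count 2, value 34
- #2: volume 5, item count 4, value 30
Best: $64.

$64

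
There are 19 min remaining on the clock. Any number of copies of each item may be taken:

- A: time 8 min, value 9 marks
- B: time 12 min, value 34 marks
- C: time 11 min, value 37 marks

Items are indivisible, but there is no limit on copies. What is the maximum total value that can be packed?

Best value-per-unit is C at 37/11; filling with it alone gives 1×37 = 37.
Optimal mix: 1×A + 1×C → time 19, value 46.

46 marks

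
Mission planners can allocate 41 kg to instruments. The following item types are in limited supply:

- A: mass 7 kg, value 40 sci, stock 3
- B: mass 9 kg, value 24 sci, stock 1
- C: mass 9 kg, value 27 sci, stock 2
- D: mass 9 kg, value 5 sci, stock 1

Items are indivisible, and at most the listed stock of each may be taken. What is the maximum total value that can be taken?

174 sci

Top feasible selections:
- 3×A + 2×C: mass 39, value 174
- 3×A + 1×B + 1×C: mass 39, value 171
- 2×A + 1×B + 2×C: mass 41, value 158
Best: 174 sci.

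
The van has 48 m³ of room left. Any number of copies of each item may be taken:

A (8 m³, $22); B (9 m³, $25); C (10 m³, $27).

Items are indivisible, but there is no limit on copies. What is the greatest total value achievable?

Best value-per-unit is B at 25/9; filling with it alone gives 5×25 = 125.
Optimal mix: 6×A → volume 48, value 132.

$132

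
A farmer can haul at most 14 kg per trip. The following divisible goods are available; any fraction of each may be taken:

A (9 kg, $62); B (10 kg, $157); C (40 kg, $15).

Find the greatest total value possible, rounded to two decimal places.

184.56

Take in order of value per unit:
- B (157/10 per unit): all 10 → value 157, running total 157.00
- A (62/9 per unit): 4 of 9 → value 4×62/9 = 27.5556, running total 184.56
Total 184.56.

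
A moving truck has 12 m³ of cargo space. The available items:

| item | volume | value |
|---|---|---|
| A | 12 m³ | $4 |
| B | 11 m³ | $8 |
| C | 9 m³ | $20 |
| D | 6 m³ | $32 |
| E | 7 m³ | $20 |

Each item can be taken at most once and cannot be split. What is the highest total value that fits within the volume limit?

Check high-value combinations within 12 m³:
- D: volume 6, value 32
- E: volume 7, value 20
- C: volume 9, value 20
Best: $32.

$32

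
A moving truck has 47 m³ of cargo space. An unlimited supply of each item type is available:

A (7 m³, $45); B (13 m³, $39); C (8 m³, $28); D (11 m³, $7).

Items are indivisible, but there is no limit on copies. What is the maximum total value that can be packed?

$270

Best value-per-unit is A at 45/7, and filling with it alone uses volume 6×7=42. No mix of the others beats 6×45 = 270.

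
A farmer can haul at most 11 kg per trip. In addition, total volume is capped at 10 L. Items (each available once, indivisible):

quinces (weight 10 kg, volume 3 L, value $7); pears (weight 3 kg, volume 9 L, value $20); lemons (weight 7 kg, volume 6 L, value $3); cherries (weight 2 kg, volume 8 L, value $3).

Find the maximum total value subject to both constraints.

$20

Feasible sets respecting both limits:
- pears: weight 3, volume 9, value 20
- quinces: weight 10, volume 3, value 7
- lemons: weight 7, volume 6, value 3
Best: $20.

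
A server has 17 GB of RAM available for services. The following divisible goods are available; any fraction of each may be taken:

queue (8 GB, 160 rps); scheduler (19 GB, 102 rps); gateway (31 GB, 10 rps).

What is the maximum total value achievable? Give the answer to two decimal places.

208.32

Take in order of value per unit:
- queue (160/8 per unit): all 8 → value 160, running total 160.00
- scheduler (102/19 per unit): 9 of 19 → value 9×102/19 = 48.3158, running total 208.32
Total 208.32.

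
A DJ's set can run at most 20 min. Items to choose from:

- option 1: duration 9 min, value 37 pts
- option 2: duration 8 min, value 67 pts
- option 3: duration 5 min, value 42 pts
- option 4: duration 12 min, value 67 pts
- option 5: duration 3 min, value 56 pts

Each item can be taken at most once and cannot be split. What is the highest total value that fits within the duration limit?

Check high-value combinations within 20 min:
- option 2+option 3+option 5: duration 8+5+3=16, value 67+42+56=165
- option 3+option 4+option 5: duration 5+12+3=20, value 42+67+56=165
- option 1+option 2+option 5: duration 9+8+3=20, value 37+67+56=160
Best: 165 pts.

165 pts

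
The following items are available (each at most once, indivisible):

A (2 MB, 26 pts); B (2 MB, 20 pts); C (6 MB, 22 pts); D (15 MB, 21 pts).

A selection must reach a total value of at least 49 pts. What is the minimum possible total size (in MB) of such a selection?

Subsets with value ≥ 49, sorted by total size:
- A+B+C: size 10, value 68
- A+B+D: size 19, value 67
- A+C+D: size 23, value 69
- B+C+D: size 23, value 63
Minimum size: 10 MB.

10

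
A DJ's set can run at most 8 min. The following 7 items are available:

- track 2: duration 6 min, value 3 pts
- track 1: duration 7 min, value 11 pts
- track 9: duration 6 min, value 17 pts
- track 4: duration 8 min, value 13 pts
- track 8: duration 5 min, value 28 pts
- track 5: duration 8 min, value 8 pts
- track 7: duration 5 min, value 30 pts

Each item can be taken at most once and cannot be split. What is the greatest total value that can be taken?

Check high-value combinations within 8 min:
- track 7: duration 5, value 30
- track 8: duration 5, value 28
- track 9: duration 6, value 17
Best: 30 pts.

30 pts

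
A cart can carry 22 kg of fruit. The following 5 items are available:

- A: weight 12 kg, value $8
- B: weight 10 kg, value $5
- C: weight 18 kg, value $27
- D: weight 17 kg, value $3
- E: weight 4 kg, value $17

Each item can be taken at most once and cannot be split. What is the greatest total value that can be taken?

Check high-value combinations within 22 kg:
- C+E: weight 18+4=22, value 27+17=44
- C: weight 18, value 27
- A+E: weight 12+4=16, value 8+17=25
Best: $44.

$44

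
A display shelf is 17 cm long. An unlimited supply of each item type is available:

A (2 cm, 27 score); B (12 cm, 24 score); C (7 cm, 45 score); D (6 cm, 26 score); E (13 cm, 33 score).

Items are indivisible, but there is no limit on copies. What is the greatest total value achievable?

Best value-per-unit is A at 27/2, and filling with it alone uses length 8×2=16. No mix of the others beats 8×27 = 216.

216 score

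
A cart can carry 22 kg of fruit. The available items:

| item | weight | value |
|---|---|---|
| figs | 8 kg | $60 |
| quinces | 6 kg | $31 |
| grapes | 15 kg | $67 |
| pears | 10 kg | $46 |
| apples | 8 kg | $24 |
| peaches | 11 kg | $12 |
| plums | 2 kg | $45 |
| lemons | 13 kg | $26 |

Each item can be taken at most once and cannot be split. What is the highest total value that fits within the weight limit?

Check high-value combinations within 22 kg:
- figs+pears+plums: weight 8+10+2=20, value 60+46+45=151
- figs+quinces+plums: weight 8+6+2=16, value 60+31+45=136
- figs+apples+plums: weight 8+8+2=18, value 60+24+45=129
- quinces+pears+plums: weight 6+10+2=18, value 31+46+45=122
- figs+peaches+plums: weight 8+11+2=21, value 60+12+45=117
Best: $151.

$151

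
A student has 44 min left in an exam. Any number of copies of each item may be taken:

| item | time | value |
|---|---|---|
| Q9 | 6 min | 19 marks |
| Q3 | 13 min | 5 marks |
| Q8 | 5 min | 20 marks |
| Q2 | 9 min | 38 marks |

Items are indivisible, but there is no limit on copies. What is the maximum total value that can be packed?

178 marks

Best value-per-unit is Q2 at 38/9; filling with it alone gives 4×38 = 152.
Optimal mix: 7×Q8 + 1×Q2 → time 44, value 178.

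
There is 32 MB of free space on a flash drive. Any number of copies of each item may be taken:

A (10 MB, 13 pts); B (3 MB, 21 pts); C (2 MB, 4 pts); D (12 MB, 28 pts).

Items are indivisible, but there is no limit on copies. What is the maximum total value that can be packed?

214 pts

Best value-per-unit is B at 21/3; filling with it alone gives 10×21 = 210.
Optimal mix: 10×B + 1×C → size 32, value 214.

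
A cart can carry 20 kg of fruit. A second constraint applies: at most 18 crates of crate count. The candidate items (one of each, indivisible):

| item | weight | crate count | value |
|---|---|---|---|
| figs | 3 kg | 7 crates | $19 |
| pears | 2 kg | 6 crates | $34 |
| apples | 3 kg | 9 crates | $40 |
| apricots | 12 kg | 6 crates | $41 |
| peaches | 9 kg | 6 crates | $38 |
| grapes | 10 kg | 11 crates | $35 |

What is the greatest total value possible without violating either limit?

$81

Feasible sets respecting both limits:
- apples+apricots: weight 15, crate count 15, value 81
- apples+peaches: weight 12, crate count 15, value 78
- pears+apricots: weight 14, crate count 12, value 75
Best: $81.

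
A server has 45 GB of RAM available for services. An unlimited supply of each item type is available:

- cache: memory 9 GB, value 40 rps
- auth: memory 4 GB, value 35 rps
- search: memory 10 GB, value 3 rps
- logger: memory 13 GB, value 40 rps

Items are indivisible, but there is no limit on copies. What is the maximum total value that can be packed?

Best value-per-unit is auth at 35/4, and filling with it alone uses memory 11×4=44. No mix of the others beats 11×35 = 385.

385 rps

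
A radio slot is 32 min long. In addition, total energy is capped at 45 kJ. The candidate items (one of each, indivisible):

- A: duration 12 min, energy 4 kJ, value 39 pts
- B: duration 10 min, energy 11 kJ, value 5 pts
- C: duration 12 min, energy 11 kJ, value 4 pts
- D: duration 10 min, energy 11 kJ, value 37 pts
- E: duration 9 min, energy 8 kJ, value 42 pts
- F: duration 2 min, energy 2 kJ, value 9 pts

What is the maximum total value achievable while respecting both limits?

Feasible sets respecting both limits:
- A+D+E: duration 31, energy 23, value 118
- B+D+E+F: duration 31, energy 32, value 93
- A+E+F: duration 23, energy 14, value 90
Best: 118 pts.

118 pts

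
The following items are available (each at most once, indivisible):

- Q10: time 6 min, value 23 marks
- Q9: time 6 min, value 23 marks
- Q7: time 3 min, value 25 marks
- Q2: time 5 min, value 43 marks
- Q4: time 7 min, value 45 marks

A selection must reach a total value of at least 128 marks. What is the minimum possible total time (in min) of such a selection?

Subsets with value ≥ 128, sorted by total time:
- Q10+Q7+Q2+Q4: time 21, value 136
- Q9+Q7+Q2+Q4: time 21, value 136
- Q10+Q9+Q2+Q4: time 24, value 134
Minimum time: 21 min.

21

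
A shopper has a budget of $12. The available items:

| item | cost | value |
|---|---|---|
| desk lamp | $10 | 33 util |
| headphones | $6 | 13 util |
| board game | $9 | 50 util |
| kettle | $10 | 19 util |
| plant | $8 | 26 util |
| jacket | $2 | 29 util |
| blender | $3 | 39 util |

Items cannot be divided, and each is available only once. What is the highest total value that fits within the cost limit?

89 util

Check high-value combinations within $12:
- board game+blender: cost 9+3=12, value 50+39=89
- headphones+jacket+blender: cost 6+2+3=11, value 13+29+39=81
- board game+jacket: cost 9+2=11, value 50+29=79
Best: 89 util.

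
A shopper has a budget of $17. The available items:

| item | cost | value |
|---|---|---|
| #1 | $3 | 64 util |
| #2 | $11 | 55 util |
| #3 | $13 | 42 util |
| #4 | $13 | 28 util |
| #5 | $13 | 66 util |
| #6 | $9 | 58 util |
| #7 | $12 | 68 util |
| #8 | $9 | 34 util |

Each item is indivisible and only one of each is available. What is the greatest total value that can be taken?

Check high-value combinations within $17:
- #1+#7: cost 3+12=15, value 64+68=132
- #1+#5: cost 3+13=16, value 64+66=130
- #1+#6: cost 3+9=12, value 64+58=122
Best: 132 util.

132 util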